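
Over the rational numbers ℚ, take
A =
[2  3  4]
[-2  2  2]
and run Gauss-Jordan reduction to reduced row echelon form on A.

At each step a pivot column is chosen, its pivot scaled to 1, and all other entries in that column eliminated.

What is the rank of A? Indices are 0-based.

rank = 2

pivot(0,0)=2: scale R0 → (1, 3/2, 2)
  clear (1,0): R1 −= (-2)R0 → (0, 5, 6)
pivot(1,1)=5: scale R1 → (0, 1, 6/5)
  clear (0,1): R0 −= (3/2)R1 → (1, 0, 1/5)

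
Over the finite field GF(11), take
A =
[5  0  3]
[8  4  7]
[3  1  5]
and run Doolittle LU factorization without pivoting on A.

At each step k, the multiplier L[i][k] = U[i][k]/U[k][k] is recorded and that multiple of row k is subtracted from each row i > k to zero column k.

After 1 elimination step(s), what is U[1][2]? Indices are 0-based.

[col 0] pivot 5
  R1 -= 6*R0 → (0, 4, 0)  (L[1][0] := 6)
  R2 -= 5*R0 → (0, 1, 1)  (L[2][0] := 5)

U[1][2] = 0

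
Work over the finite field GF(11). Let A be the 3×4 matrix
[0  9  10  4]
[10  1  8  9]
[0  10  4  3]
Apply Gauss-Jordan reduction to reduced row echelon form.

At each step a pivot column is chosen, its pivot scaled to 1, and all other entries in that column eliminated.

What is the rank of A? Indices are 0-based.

step 1: exchange rows 0,1
step 1: normalize row 0 (÷10) = (1, 10, 3, 2)
step 2: normalize row 1 (÷9) = (0, 1, 6, 9)
  row 0: subtract 10×row1 = (1, 0, 9, 0)
  row 2: subtract 10×row1 = (0, 0, 10, 1)
step 3: normalize row 2 (÷10) = (0, 0, 1, 10)
  row 0: subtract 9×row2 = (1, 0, 0, 9)
  row 1: subtract 6×row2 = (0, 1, 0, 4)

rank = 3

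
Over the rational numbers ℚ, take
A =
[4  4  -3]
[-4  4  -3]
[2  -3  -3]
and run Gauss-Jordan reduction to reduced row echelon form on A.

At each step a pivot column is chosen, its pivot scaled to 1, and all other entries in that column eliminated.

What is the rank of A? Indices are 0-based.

rank = 3

step 1: normalize row 0 (÷4) = (1, 1, -3/4)
  row 1: subtract -4×row0 = (0, 8, -6)
  row 2: subtract 2×row0 = (0, -5, -3/2)
step 2: normalize row 1 (÷8) = (0, 1, -3/4)
  row 0: subtract 1×row1 = (1, 0, 0)
  row 2: subtract -5×row1 = (0, 0, -21/4)
step 3: normalize row 2 (÷-21/4) = (0, 0, 1)
  row 1: subtract -3/4×row2 = (0, 1, 0)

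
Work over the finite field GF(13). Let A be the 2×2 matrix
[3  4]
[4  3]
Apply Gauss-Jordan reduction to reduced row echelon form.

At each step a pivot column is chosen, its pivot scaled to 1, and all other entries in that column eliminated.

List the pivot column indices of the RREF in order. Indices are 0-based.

[1] R0 /= 3  ⇒  (1, 10)
     R1 -= 4·R0  ⇒  (0, 2)
[2] R1 /= 2  ⇒  (0, 1)
     R0 -= 10·R1  ⇒  (1, 0)

pivot columns: 0, 1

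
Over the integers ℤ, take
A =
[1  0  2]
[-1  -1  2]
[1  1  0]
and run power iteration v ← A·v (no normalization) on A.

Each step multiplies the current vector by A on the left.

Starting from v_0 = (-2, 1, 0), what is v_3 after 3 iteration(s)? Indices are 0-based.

v_3 = (-6, 3, -5)

v_0 = (-2, 1, 0).
v_1 = A·v_0 = (-2, 1, -1).
v_2 = A·v_1 = (-4, -1, -1).
v_3 = A·v_2 = (-6, 3, -5).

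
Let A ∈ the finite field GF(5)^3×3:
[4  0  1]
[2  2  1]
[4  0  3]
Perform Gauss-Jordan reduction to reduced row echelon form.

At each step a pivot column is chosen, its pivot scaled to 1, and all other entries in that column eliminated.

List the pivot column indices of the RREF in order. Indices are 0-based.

[1] R0 /= 4  ⇒  (1, 0, 4)
     R1 -= 2·R0  ⇒  (0, 2, 3)
     R2 -= 4·R0  ⇒  (0, 0, 2)
[2] R1 /= 2  ⇒  (0, 1, 4)
[3] R2 /= 2  ⇒  (0, 0, 1)
     R0 -= 4·R2  ⇒  (1, 0, 0)
     R1 -= 4·R2  ⇒  (0, 1, 0)

pivot columns: 0, 1, 2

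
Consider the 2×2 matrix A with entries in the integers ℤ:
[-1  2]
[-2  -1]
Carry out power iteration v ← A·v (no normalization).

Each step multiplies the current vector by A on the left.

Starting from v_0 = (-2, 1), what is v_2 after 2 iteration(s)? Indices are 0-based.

v_0 = (-2, 1).
v_1 = A·v_0 = (4, 3).
v_2 = A·v_1 = (2, -11).

v_2 = (2, -11)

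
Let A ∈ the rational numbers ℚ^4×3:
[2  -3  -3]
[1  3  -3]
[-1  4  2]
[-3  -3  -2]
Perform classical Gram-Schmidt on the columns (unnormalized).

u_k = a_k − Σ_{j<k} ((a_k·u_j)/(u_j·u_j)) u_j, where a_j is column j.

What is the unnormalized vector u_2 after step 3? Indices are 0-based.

u_2 = (-777/641, -2340/641, 159/641, -1351/641)

Step 1: u_0 = a_0 = (2, 1, -1, -3).
Step 2: u_1 = a_1 − (2/15)·u_0 = (-49/15, 43/15, 62/15, -13/5).
Step 3: u_2 = a_2 − (-1/3)·u_0 − (220/641)·u_1 = (-777/641, -2340/641, 159/641, -1351/641).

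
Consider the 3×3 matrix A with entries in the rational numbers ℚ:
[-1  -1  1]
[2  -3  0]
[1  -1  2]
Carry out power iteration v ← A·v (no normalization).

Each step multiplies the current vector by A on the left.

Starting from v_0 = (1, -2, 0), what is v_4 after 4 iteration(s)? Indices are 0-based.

v_4 = (-67, -108, 1)

v_0 = (1, -2, 0).
v_1 = A·v_0 = (1, 8, 3).
v_2 = A·v_1 = (-6, -22, -1).
v_3 = A·v_2 = (27, 54, 14).
v_4 = A·v_3 = (-67, -108, 1).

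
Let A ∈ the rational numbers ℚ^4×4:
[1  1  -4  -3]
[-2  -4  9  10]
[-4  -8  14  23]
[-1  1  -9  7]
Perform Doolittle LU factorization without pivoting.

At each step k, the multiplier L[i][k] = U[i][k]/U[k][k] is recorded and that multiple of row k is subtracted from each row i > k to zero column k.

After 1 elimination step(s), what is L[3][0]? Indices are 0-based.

[col 0] pivot 1
  R1 -= -2*R0 → (0, -2, 1, 4)  (L[1][0] := -2)
  R2 -= -4*R0 → (0, -4, -2, 11)  (L[2][0] := -4)
  R3 -= -1*R0 → (0, 2, -13, 4)  (L[3][0] := -1)

L[3][0] = -1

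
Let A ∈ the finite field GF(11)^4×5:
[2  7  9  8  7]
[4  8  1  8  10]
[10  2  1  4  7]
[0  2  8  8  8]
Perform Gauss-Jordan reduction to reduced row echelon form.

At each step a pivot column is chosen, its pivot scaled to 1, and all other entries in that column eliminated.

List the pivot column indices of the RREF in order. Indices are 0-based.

pivot columns: 0, 1, 2, 3

pivot(0,0)=2: scale R0 → (1, 9, 10, 4, 9)
  clear (1,0): R1 −= (4)R0 → (0, 5, 5, 3, 7)
  clear (2,0): R2 −= (10)R0 → (0, 0, 0, 8, 5)
pivot(1,1)=5: scale R1 → (0, 1, 1, 5, 8)
  clear (0,1): R0 −= (9)R1 → (1, 0, 1, 3, 3)
  clear (3,1): R3 −= (2)R1 → (0, 0, 6, 9, 3)
pivot(2,2): swap R2↔R3
pivot(2,2)=6: scale R2 → (0, 0, 1, 7, 6)
  clear (0,2): R0 −= (1)R2 → (1, 0, 0, 7, 8)
  clear (1,2): R1 −= (1)R2 → (0, 1, 0, 9, 2)
pivot(3,3)=8: scale R3 → (0, 0, 0, 1, 2)
  clear (0,3): R0 −= (7)R3 → (1, 0, 0, 0, 5)
  clear (1,3): R1 −= (9)R3 → (0, 1, 0, 0, 6)
  clear (2,3): R2 −= (7)R3 → (0, 0, 1, 0, 3)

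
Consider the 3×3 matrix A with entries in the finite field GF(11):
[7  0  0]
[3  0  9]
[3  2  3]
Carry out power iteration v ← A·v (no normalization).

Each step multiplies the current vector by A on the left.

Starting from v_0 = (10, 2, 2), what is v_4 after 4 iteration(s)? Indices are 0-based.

v_0 = (10, 2, 2).
v_1 = A·v_0 = (4, 4, 7).
v_2 = A·v_1 = (6, 9, 8).
v_3 = A·v_2 = (9, 2, 5).
v_4 = A·v_3 = (8, 6, 2).

v_4 = (8, 6, 2)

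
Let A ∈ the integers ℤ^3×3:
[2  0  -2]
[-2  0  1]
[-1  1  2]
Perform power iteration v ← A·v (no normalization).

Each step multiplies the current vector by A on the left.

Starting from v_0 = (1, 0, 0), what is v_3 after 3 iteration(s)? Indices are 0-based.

v_0 = (1, 0, 0).
v_1 = A·v_0 = (2, -2, -1).
v_2 = A·v_1 = (6, -5, -6).
v_3 = A·v_2 = (24, -18, -23).

v_3 = (24, -18, -23)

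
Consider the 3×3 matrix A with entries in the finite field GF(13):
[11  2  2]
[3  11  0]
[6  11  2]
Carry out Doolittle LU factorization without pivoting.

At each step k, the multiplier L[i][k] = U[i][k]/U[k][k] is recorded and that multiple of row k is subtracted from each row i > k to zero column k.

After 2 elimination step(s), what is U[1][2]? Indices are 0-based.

U[1][2] = 3

[col 0] pivot 11
  R1 -= 5*R0 → (0, 1, 3)  (L[1][0] := 5)
  R2 -= 10*R0 → (0, 4, 8)  (L[2][0] := 10)
[col 1] pivot 1
  R2 -= 4*R1 → (0, 0, 9)  (L[2][1] := 4)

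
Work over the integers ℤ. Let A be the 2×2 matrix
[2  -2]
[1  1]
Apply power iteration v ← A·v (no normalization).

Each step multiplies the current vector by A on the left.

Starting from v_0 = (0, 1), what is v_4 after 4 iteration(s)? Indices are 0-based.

v_0 = (0, 1).
v_1 = A·v_0 = (-2, 1).
v_2 = A·v_1 = (-6, -1).
v_3 = A·v_2 = (-10, -7).
v_4 = A·v_3 = (-6, -17).

v_4 = (-6, -17)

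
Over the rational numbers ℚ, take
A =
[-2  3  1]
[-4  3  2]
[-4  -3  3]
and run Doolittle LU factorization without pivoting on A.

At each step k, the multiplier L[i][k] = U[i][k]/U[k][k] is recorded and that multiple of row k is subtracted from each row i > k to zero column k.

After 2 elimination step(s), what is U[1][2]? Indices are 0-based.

U[1][2] = 0

k=0: U[0][0]=-2
  eliminate (1,0): mult=2, new row 1: (0, -3, 0); set L[1][0]=2
  eliminate (2,0): mult=2, new row 2: (0, -9, 1); set L[2][0]=2
k=1: U[1][1]=-3
  eliminate (2,1): mult=3, new row 2: (0, 0, 1); set L[2][1]=3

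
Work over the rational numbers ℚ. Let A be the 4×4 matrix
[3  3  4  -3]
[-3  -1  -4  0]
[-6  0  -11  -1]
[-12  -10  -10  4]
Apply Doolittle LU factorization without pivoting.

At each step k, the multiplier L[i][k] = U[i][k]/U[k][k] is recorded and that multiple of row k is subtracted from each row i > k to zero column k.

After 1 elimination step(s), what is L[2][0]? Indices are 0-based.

k=0: U[0][0]=3
  eliminate (1,0): mult=-1, new row 1: (0, 2, 0, -3); set L[1][0]=-1
  eliminate (2,0): mult=-2, new row 2: (0, 6, -3, -7); set L[2][0]=-2
  eliminate (3,0): mult=-4, new row 3: (0, 2, 6, -8); set L[3][0]=-4

L[2][0] = -2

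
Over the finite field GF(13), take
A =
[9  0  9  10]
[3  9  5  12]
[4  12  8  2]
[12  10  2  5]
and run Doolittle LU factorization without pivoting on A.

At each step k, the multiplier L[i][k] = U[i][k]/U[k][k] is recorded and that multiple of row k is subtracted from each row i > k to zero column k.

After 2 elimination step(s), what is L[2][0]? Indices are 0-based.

[col 0] pivot 9
  R1 -= 9*R0 → (0, 9, 2, 0)  (L[1][0] := 9)
  R2 -= 12*R0 → (0, 12, 4, 12)  (L[2][0] := 12)
  R3 -= 10*R0 → (0, 10, 3, 9)  (L[3][0] := 10)
[col 1] pivot 9
  R2 -= 10*R1 → (0, 0, 10, 12)  (L[2][1] := 10)
  R3 -= 4*R1 → (0, 0, 8, 9)  (L[3][1] := 4)

L[2][0] = 12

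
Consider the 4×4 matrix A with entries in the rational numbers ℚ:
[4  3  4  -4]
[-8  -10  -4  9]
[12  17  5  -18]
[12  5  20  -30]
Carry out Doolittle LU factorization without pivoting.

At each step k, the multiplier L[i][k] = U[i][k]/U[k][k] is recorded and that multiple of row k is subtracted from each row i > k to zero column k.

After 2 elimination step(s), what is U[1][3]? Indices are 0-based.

U[1][3] = 1

Step 1: pivot at (0,0) is 4.
  row1 ← row1 − (-2)·row0  ⇒  L[1][0]=-2, U row1=(0, -4, 4, 1)
  row2 ← row2 − (3)·row0  ⇒  L[2][0]=3, U row2=(0, 8, -7, -6)
  row3 ← row3 − (3)·row0  ⇒  L[3][0]=3, U row3=(0, -4, 8, -18)
Step 2: pivot at (1,1) is -4.
  row2 ← row2 − (-2)·row1  ⇒  L[2][1]=-2, U row2=(0, 0, 1, -4)
  row3 ← row3 − (1)·row1  ⇒  L[3][1]=1, U row3=(0, 0, 4, -19)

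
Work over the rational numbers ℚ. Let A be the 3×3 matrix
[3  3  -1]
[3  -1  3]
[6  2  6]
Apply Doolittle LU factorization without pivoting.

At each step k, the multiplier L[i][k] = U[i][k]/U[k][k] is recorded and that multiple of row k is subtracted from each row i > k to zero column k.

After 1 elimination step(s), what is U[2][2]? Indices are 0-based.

k=0: U[0][0]=3
  eliminate (1,0): mult=1, new row 1: (0, -4, 4); set L[1][0]=1
  eliminate (2,0): mult=2, new row 2: (0, -4, 8); set L[2][0]=2

U[2][2] = 8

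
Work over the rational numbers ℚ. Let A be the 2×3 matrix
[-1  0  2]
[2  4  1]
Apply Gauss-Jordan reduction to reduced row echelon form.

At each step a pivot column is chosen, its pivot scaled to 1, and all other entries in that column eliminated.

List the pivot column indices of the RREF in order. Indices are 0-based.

[1] R0 /= -1  ⇒  (1, 0, -2)
     R1 -= 2·R0  ⇒  (0, 4, 5)
[2] R1 /= 4  ⇒  (0, 1, 5/4)

pivot columns: 0, 1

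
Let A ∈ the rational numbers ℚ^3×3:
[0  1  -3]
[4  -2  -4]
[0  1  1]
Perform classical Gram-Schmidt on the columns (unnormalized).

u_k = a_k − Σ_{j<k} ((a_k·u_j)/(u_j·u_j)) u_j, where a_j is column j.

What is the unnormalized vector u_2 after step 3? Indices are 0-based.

u_2 = (-2, 0, 2)

Step 1: u_0 = a_0 = (0, 4, 0).
Step 2: u_1 = a_1 − (-1/2)·u_0 = (1, 0, 1).
Step 3: u_2 = a_2 − (-1)·u_0 − (-1)·u_1 = (-2, 0, 2).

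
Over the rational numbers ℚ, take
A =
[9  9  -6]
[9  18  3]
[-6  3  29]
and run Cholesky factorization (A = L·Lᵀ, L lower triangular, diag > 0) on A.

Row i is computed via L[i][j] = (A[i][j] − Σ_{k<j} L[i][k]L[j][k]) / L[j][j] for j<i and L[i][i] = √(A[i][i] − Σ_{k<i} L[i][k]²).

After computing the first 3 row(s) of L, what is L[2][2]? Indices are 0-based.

L[2][2] = 4

Step 1: L[0][0] = √(9) = 3.
  L[1][0] = (9) / L[0][0] = 3.
Step 2: L[1][1] = √(9) = 3.
  L[2][0] = (-6) / L[0][0] = -2.
  L[2][1] = (9) / L[1][1] = 3.
Step 3: L[2][2] = √(16) = 4.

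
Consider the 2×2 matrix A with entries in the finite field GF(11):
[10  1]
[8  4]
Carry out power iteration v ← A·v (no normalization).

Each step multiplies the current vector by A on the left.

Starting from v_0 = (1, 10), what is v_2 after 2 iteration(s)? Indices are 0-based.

v_0 = (1, 10).
v_1 = A·v_0 = (9, 4).
v_2 = A·v_1 = (6, 0).

v_2 = (6, 0)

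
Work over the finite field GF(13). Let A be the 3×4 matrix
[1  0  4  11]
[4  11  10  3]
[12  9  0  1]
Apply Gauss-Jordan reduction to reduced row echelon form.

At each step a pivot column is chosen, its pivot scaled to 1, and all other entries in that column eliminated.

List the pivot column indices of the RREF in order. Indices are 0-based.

pivot(0,0)=1: scale R0 → (1, 0, 4, 11)
  clear (1,0): R1 −= (4)R0 → (0, 11, 7, 11)
  clear (2,0): R2 −= (12)R0 → (0, 9, 4, 12)
pivot(1,1)=11: scale R1 → (0, 1, 3, 1)
  clear (2,1): R2 −= (9)R1 → (0, 0, 3, 3)
pivot(2,2)=3: scale R2 → (0, 0, 1, 1)
  clear (0,2): R0 −= (4)R2 → (1, 0, 0, 7)
  clear (1,2): R1 −= (3)R2 → (0, 1, 0, 11)

pivot columns: 0, 1, 2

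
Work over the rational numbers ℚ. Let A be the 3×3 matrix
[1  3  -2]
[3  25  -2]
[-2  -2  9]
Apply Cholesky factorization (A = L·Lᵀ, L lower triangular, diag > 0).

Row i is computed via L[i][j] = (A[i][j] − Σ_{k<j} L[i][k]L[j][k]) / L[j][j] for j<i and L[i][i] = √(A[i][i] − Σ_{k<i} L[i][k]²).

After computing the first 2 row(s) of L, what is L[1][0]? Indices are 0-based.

Step 1: L[0][0] = √(1) = 1.
  L[1][0] = (3) / L[0][0] = 3.
Step 2: L[1][1] = √(16) = 4.

L[1][0] = 3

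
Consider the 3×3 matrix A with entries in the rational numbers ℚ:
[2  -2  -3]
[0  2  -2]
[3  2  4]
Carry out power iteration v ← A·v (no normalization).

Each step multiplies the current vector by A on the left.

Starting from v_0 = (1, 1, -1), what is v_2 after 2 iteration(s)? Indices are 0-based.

v_0 = (1, 1, -1).
v_1 = A·v_0 = (3, 4, 1).
v_2 = A·v_1 = (-5, 6, 21).

v_2 = (-5, 6, 21)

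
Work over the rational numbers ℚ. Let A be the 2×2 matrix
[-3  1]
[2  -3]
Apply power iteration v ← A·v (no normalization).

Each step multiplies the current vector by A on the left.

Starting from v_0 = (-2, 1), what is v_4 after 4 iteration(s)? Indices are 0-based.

v_0 = (-2, 1).
v_1 = A·v_0 = (7, -7).
v_2 = A·v_1 = (-28, 35).
v_3 = A·v_2 = (119, -161).
v_4 = A·v_3 = (-518, 721).

v_4 = (-518, 721)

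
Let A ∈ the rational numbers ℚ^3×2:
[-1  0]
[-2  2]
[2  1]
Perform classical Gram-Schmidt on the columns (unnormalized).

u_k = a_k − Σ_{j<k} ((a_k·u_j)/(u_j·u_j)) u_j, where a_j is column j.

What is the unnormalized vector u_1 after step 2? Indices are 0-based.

u_1 = (-2/9, 14/9, 13/9)

Step 1: u_0 = a_0 = (-1, -2, 2).
Step 2: u_1 = a_1 − (-2/9)·u_0 = (-2/9, 14/9, 13/9).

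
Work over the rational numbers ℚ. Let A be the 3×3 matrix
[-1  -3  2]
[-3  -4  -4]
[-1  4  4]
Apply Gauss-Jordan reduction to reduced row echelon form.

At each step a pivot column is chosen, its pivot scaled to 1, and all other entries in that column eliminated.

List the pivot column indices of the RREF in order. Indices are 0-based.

step 1: normalize row 0 (÷-1) = (1, 3, -2)
  row 1: subtract -3×row0 = (0, 5, -10)
  row 2: subtract -1×row0 = (0, 7, 2)
step 2: normalize row 1 (÷5) = (0, 1, -2)
  row 0: subtract 3×row1 = (1, 0, 4)
  row 2: subtract 7×row1 = (0, 0, 16)
step 3: normalize row 2 (÷16) = (0, 0, 1)
  row 0: subtract 4×row2 = (1, 0, 0)
  row 1: subtract -2×row2 = (0, 1, 0)

pivot columns: 0, 1, 2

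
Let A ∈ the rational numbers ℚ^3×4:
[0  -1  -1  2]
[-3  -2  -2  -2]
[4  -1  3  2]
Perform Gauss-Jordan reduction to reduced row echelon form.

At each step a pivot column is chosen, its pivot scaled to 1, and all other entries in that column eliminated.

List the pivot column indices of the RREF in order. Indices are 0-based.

pivot columns: 0, 1, 2

[1] R0 <-> R1
[1] R0 /= -3  ⇒  (1, 2/3, 2/3, 2/3)
     R2 -= 4·R0  ⇒  (0, -11/3, 1/3, -2/3)
[2] R1 /= -1  ⇒  (0, 1, 1, -2)
     R0 -= 2/3·R1  ⇒  (1, 0, 0, 2)
     R2 -= -11/3·R1  ⇒  (0, 0, 4, -8)
[3] R2 /= 4  ⇒  (0, 0, 1, -2)
     R1 -= 1·R2  ⇒  (0, 1, 0, 0)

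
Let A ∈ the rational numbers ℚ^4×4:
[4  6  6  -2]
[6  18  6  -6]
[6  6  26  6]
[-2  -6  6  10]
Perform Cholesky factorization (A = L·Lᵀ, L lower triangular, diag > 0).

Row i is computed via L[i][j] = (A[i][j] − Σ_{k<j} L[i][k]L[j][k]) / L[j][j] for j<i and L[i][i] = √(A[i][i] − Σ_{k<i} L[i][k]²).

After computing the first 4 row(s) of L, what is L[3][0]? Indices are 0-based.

L[3][0] = -1

Step 1: L[0][0] = √(4) = 2.
  L[1][0] = (6) / L[0][0] = 3.
Step 2: L[1][1] = √(9) = 3.
  L[2][0] = (6) / L[0][0] = 3.
  L[2][1] = (-3) / L[1][1] = -1.
Step 3: L[2][2] = √(16) = 4.
  L[3][0] = (-2) / L[0][0] = -1.
  L[3][1] = (-3) / L[1][1] = -1.
  L[3][2] = (8) / L[2][2] = 2.
Step 4: L[3][3] = √(4) = 2.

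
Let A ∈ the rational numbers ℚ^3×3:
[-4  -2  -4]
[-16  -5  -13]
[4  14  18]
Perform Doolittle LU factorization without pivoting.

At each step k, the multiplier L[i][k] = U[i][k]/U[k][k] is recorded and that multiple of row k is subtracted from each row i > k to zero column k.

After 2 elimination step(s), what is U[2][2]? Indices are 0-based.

k=0: U[0][0]=-4
  eliminate (1,0): mult=4, new row 1: (0, 3, 3); set L[1][0]=4
  eliminate (2,0): mult=-1, new row 2: (0, 12, 14); set L[2][0]=-1
k=1: U[1][1]=3
  eliminate (2,1): mult=4, new row 2: (0, 0, 2); set L[2][1]=4

U[2][2] = 2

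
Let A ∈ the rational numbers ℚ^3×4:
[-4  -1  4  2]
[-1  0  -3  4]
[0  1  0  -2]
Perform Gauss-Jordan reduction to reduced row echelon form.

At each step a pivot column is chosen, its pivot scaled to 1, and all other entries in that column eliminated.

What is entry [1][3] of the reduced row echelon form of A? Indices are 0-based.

step 1: normalize row 0 (÷-4) = (1, 1/4, -1, -1/2)
  row 1: subtract -1×row0 = (0, 1/4, -4, 7/2)
step 2: normalize row 1 (÷1/4) = (0, 1, -16, 14)
  row 0: subtract 1/4×row1 = (1, 0, 3, -4)
  row 2: subtract 1×row1 = (0, 0, 16, -16)
step 3: normalize row 2 (÷16) = (0, 0, 1, -1)
  row 0: subtract 3×row2 = (1, 0, 0, -1)
  row 1: subtract -16×row2 = (0, 1, 0, -2)

M[1][3] = -2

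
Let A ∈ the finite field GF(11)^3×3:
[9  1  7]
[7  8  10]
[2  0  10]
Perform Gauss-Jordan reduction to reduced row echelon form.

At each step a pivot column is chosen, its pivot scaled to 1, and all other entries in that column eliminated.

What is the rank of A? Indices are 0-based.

rank = 3

[1] R0 /= 9  ⇒  (1, 5, 2)
     R1 -= 7·R0  ⇒  (0, 6, 7)
     R2 -= 2·R0  ⇒  (0, 1, 6)
[2] R1 /= 6  ⇒  (0, 1, 3)
     R0 -= 5·R1  ⇒  (1, 0, 9)
     R2 -= 1·R1  ⇒  (0, 0, 3)
[3] R2 /= 3  ⇒  (0, 0, 1)
     R0 -= 9·R2  ⇒  (1, 0, 0)
     R1 -= 3·R2  ⇒  (0, 1, 0)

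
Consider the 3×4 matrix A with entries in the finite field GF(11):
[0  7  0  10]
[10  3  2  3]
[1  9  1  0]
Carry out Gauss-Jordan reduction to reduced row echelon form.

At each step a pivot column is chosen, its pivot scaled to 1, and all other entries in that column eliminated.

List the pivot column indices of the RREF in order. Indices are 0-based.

pivot(0,0): swap R0↔R1
pivot(0,0)=10: scale R0 → (1, 8, 9, 8)
  clear (2,0): R2 −= (1)R0 → (0, 1, 3, 3)
pivot(1,1)=7: scale R1 → (0, 1, 0, 3)
  clear (0,1): R0 −= (8)R1 → (1, 0, 9, 6)
  clear (2,1): R2 −= (1)R1 → (0, 0, 3, 0)
pivot(2,2)=3: scale R2 → (0, 0, 1, 0)
  clear (0,2): R0 −= (9)R2 → (1, 0, 0, 6)

pivot columns: 0, 1, 2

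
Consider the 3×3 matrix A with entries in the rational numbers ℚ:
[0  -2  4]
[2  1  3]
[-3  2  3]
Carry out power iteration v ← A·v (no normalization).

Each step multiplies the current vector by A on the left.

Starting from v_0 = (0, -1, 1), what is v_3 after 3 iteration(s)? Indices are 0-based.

v_3 = (-78, -16, 1)

v_0 = (0, -1, 1).
v_1 = A·v_0 = (6, 2, 1).
v_2 = A·v_1 = (0, 17, -11).
v_3 = A·v_2 = (-78, -16, 1).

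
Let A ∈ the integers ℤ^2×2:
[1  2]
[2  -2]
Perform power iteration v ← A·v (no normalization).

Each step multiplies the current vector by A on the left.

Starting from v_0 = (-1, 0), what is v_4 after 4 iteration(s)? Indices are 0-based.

v_4 = (-29, 26)

v_0 = (-1, 0).
v_1 = A·v_0 = (-1, -2).
v_2 = A·v_1 = (-5, 2).
v_3 = A·v_2 = (-1, -14).
v_4 = A·v_3 = (-29, 26).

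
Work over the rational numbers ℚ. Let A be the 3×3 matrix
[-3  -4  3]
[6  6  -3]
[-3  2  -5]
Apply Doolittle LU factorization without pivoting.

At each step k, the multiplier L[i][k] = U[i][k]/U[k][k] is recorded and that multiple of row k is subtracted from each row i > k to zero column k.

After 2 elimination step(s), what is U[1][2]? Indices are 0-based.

Step 1: pivot at (0,0) is -3.
  row1 ← row1 − (-2)·row0  ⇒  L[1][0]=-2, U row1=(0, -2, 3)
  row2 ← row2 − (1)·row0  ⇒  L[2][0]=1, U row2=(0, 6, -8)
Step 2: pivot at (1,1) is -2.
  row2 ← row2 − (-3)·row1  ⇒  L[2][1]=-3, U row2=(0, 0, 1)

U[1][2] = 3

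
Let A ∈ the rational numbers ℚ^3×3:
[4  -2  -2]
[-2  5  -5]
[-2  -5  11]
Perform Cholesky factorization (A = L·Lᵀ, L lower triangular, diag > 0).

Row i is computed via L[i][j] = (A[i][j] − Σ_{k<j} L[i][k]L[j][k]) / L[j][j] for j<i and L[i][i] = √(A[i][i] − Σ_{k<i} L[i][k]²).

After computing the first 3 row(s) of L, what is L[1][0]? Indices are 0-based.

L[1][0] = -1

Step 1: L[0][0] = √(4) = 2.
  L[1][0] = (-2) / L[0][0] = -1.
Step 2: L[1][1] = √(4) = 2.
  L[2][0] = (-2) / L[0][0] = -1.
  L[2][1] = (-6) / L[1][1] = -3.
Step 3: L[2][2] = √(1) = 1.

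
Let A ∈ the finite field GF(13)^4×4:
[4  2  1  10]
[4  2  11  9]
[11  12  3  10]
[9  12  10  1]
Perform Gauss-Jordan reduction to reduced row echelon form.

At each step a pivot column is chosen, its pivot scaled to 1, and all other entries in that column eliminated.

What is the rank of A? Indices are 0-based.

[1] R0 /= 4  ⇒  (1, 7, 10, 9)
     R1 -= 4·R0  ⇒  (0, 0, 10, 12)
     R2 -= 11·R0  ⇒  (0, 0, 10, 2)
     R3 -= 9·R0  ⇒  (0, 1, 11, 11)
[2] R1 <-> R3
[2] R1 /= 1  ⇒  (0, 1, 11, 11)
     R0 -= 7·R1  ⇒  (1, 0, 11, 10)
[3] R2 /= 10  ⇒  (0, 0, 1, 8)
     R0 -= 11·R2  ⇒  (1, 0, 0, 0)
     R1 -= 11·R2  ⇒  (0, 1, 0, 1)
     R3 -= 10·R2  ⇒  (0, 0, 0, 10)
[4] R3 /= 10  ⇒  (0, 0, 0, 1)
     R1 -= 1·R3  ⇒  (0, 1, 0, 0)
     R2 -= 8·R3  ⇒  (0, 0, 1, 0)

rank = 4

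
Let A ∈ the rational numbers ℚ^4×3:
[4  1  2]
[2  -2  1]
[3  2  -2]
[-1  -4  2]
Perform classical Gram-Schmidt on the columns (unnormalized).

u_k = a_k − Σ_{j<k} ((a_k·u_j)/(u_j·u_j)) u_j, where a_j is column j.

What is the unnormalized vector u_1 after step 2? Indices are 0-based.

Step 1: u_0 = a_0 = (4, 2, 3, -1).
Step 2: u_1 = a_1 − (1/3)·u_0 = (-1/3, -8/3, 1, -11/3).

u_1 = (-1/3, -8/3, 1, -11/3)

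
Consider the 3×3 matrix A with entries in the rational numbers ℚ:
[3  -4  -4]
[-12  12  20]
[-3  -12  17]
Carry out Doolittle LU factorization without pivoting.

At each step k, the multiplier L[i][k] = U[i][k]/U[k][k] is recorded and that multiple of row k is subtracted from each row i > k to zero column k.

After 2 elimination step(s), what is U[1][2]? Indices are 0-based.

U[1][2] = 4

k=0: U[0][0]=3
  eliminate (1,0): mult=-4, new row 1: (0, -4, 4); set L[1][0]=-4
  eliminate (2,0): mult=-1, new row 2: (0, -16, 13); set L[2][0]=-1
k=1: U[1][1]=-4
  eliminate (2,1): mult=4, new row 2: (0, 0, -3); set L[2][1]=4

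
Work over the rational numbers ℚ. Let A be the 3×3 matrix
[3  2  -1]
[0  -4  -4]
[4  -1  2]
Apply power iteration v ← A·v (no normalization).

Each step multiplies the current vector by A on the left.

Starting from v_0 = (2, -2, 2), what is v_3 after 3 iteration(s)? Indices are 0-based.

v_3 = (-182, 112, 56)

v_0 = (2, -2, 2).
v_1 = A·v_0 = (0, 0, 14).
v_2 = A·v_1 = (-14, -56, 28).
v_3 = A·v_2 = (-182, 112, 56).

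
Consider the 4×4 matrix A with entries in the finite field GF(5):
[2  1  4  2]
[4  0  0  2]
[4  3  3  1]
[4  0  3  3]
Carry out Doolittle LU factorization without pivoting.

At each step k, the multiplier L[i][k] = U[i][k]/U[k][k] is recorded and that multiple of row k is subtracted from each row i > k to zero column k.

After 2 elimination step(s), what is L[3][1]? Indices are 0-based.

Step 1: pivot at (0,0) is 2.
  row1 ← row1 − (2)·row0  ⇒  L[1][0]=2, U row1=(0, 3, 2, 3)
  row2 ← row2 − (2)·row0  ⇒  L[2][0]=2, U row2=(0, 1, 0, 2)
  row3 ← row3 − (2)·row0  ⇒  L[3][0]=2, U row3=(0, 3, 0, 4)
Step 2: pivot at (1,1) is 3.
  row2 ← row2 − (2)·row1  ⇒  L[2][1]=2, U row2=(0, 0, 1, 1)
  row3 ← row3 − (1)·row1  ⇒  L[3][1]=1, U row3=(0, 0, 3, 1)

L[3][1] = 1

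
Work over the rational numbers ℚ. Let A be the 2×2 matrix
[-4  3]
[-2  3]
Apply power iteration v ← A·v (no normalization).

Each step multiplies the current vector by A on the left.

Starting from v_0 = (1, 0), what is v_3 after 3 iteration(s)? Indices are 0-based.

v_3 = (-34, -14)

v_0 = (1, 0).
v_1 = A·v_0 = (-4, -2).
v_2 = A·v_1 = (10, 2).
v_3 = A·v_2 = (-34, -14).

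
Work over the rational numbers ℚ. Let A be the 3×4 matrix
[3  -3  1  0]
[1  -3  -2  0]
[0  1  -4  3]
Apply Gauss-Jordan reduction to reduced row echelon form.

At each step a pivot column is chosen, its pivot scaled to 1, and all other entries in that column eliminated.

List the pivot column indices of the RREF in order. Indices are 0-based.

pivot(0,0)=3: scale R0 → (1, -1, 1/3, 0)
  clear (1,0): R1 −= (1)R0 → (0, -2, -7/3, 0)
pivot(1,1)=-2: scale R1 → (0, 1, 7/6, 0)
  clear (0,1): R0 −= (-1)R1 → (1, 0, 3/2, 0)
  clear (2,1): R2 −= (1)R1 → (0, 0, -31/6, 3)
pivot(2,2)=-31/6: scale R2 → (0, 0, 1, -18/31)
  clear (0,2): R0 −= (3/2)R2 → (1, 0, 0, 27/31)
  clear (1,2): R1 −= (7/6)R2 → (0, 1, 0, 21/31)

pivot columns: 0, 1, 2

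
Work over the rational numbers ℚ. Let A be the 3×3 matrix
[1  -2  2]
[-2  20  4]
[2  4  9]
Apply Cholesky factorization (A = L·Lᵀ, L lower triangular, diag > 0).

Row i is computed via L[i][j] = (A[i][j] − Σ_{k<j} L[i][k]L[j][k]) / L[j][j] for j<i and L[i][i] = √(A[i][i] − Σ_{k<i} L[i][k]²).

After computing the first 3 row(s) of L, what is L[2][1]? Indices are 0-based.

Step 1: L[0][0] = √(1) = 1.
  L[1][0] = (-2) / L[0][0] = -2.
Step 2: L[1][1] = √(16) = 4.
  L[2][0] = (2) / L[0][0] = 2.
  L[2][1] = (8) / L[1][1] = 2.
Step 3: L[2][2] = √(1) = 1.

L[2][1] = 2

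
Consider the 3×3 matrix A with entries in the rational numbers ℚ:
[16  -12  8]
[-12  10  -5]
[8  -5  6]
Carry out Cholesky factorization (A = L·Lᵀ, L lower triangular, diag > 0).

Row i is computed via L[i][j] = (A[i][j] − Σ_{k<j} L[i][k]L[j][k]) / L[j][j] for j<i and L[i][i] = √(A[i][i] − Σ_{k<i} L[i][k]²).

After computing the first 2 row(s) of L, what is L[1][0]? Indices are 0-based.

L[1][0] = -3

Step 1: L[0][0] = √(16) = 4.
  L[1][0] = (-12) / L[0][0] = -3.
Step 2: L[1][1] = √(1) = 1.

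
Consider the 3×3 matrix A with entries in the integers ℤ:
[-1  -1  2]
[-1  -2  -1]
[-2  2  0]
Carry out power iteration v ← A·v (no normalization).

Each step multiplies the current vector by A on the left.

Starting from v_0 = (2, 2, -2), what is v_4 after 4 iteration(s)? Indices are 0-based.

v_4 = (80, 108, -80)

v_0 = (2, 2, -2).
v_1 = A·v_0 = (-8, -4, 0).
v_2 = A·v_1 = (12, 16, 8).
v_3 = A·v_2 = (-12, -52, 8).
v_4 = A·v_3 = (80, 108, -80).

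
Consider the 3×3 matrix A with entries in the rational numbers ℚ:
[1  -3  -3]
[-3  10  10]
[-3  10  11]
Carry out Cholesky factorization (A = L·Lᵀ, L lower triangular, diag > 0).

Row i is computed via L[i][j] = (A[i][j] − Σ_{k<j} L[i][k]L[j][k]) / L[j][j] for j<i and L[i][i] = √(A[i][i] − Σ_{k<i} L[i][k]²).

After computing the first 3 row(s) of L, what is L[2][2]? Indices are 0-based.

L[2][2] = 1

Step 1: L[0][0] = √(1) = 1.
  L[1][0] = (-3) / L[0][0] = -3.
Step 2: L[1][1] = √(1) = 1.
  L[2][0] = (-3) / L[0][0] = -3.
  L[2][1] = (1) / L[1][1] = 1.
Step 3: L[2][2] = √(1) = 1.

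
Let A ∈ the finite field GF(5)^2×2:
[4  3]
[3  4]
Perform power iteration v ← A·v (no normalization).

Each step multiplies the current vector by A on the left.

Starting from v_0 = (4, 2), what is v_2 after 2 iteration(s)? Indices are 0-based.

v_2 = (3, 1)

v_0 = (4, 2).
v_1 = A·v_0 = (2, 0).
v_2 = A·v_1 = (3, 1).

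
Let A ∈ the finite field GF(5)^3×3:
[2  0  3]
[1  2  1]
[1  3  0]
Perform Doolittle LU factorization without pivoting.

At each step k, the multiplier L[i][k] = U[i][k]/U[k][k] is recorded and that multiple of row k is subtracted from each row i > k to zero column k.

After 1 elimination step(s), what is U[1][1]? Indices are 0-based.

k=0: U[0][0]=2
  eliminate (1,0): mult=3, new row 1: (0, 2, 2); set L[1][0]=3
  eliminate (2,0): mult=3, new row 2: (0, 3, 1); set L[2][0]=3

U[1][1] = 2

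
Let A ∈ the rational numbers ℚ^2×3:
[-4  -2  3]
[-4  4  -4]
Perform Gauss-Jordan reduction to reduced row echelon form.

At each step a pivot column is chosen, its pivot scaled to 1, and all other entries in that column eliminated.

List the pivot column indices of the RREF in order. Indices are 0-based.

pivot columns: 0, 1

step 1: normalize row 0 (÷-4) = (1, 1/2, -3/4)
  row 1: subtract -4×row0 = (0, 6, -7)
step 2: normalize row 1 (÷6) = (0, 1, -7/6)
  row 0: subtract 1/2×row1 = (1, 0, -1/6)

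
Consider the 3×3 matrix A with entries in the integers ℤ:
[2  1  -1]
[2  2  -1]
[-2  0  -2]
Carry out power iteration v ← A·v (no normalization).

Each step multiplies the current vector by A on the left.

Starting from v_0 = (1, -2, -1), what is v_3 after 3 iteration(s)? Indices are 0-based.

v_0 = (1, -2, -1).
v_1 = A·v_0 = (1, -1, 0).
v_2 = A·v_1 = (1, 0, -2).
v_3 = A·v_2 = (4, 4, 2).

v_3 = (4, 4, 2)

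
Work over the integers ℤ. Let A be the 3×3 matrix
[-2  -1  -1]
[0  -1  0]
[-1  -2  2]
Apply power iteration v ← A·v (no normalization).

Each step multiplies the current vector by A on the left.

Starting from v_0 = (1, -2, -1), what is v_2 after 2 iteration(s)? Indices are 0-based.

v_2 = (-5, -2, -3)

v_0 = (1, -2, -1).
v_1 = A·v_0 = (1, 2, 1).
v_2 = A·v_1 = (-5, -2, -3).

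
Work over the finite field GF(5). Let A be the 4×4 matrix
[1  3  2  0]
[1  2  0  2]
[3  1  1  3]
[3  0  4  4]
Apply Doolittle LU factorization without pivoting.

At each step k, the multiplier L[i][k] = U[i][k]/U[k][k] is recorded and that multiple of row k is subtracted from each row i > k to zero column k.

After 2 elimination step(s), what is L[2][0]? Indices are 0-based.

L[2][0] = 3

[col 0] pivot 1
  R1 -= 1*R0 → (0, 4, 3, 2)  (L[1][0] := 1)
  R2 -= 3*R0 → (0, 2, 0, 3)  (L[2][0] := 3)
  R3 -= 3*R0 → (0, 1, 3, 4)  (L[3][0] := 3)
[col 1] pivot 4
  R2 -= 3*R1 → (0, 0, 1, 2)  (L[2][1] := 3)
  R3 -= 4*R1 → (0, 0, 1, 1)  (L[3][1] := 4)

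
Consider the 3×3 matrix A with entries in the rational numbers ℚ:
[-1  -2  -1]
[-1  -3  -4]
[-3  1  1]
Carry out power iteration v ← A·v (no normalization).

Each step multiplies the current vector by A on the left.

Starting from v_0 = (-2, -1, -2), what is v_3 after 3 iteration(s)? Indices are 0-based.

v_3 = (151, 214, 46)

v_0 = (-2, -1, -2).
v_1 = A·v_0 = (6, 13, 3).
v_2 = A·v_1 = (-35, -57, -2).
v_3 = A·v_2 = (151, 214, 46).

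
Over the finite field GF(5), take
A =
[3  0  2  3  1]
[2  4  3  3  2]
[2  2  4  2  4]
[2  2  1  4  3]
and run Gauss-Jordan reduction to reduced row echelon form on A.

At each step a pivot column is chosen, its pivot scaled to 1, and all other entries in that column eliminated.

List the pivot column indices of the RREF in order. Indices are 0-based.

[1] R0 /= 3  ⇒  (1, 0, 4, 1, 2)
     R1 -= 2·R0  ⇒  (0, 4, 0, 1, 3)
     R2 -= 2·R0  ⇒  (0, 2, 1, 0, 0)
     R3 -= 2·R0  ⇒  (0, 2, 3, 2, 4)
[2] R1 /= 4  ⇒  (0, 1, 0, 4, 2)
     R2 -= 2·R1  ⇒  (0, 0, 1, 2, 1)
     R3 -= 2·R1  ⇒  (0, 0, 3, 4, 0)
[3] R2 /= 1  ⇒  (0, 0, 1, 2, 1)
     R0 -= 4·R2  ⇒  (1, 0, 0, 3, 3)
     R3 -= 3·R2  ⇒  (0, 0, 0, 3, 2)
[4] R3 /= 3  ⇒  (0, 0, 0, 1, 4)
     R0 -= 3·R3  ⇒  (1, 0, 0, 0, 1)
     R1 -= 4·R3  ⇒  (0, 1, 0, 0, 1)
     R2 -= 2·R3  ⇒  (0, 0, 1, 0, 3)

pivot columns: 0, 1, 2, 3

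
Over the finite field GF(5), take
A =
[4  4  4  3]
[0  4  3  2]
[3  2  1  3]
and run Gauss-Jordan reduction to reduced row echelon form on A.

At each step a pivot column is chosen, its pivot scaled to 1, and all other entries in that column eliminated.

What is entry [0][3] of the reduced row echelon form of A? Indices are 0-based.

pivot(0,0)=4: scale R0 → (1, 1, 1, 2)
  clear (2,0): R2 −= (3)R0 → (0, 4, 3, 2)
pivot(1,1)=4: scale R1 → (0, 1, 2, 3)
  clear (0,1): R0 −= (1)R1 → (1, 0, 4, 4)
  clear (2,1): R2 −= (4)R1 → (0, 0, 0, 0)
col 2: no nonzero at/below row 2; advance.
col 3: no nonzero at/below row 2; advance.

M[0][3] = 4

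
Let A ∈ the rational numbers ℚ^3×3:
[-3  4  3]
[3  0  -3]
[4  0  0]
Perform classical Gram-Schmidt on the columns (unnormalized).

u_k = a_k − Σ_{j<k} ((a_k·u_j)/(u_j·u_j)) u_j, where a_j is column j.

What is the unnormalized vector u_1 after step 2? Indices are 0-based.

Step 1: u_0 = a_0 = (-3, 3, 4).
Step 2: u_1 = a_1 − (-6/17)·u_0 = (50/17, 18/17, 24/17).

u_1 = (50/17, 18/17, 24/17)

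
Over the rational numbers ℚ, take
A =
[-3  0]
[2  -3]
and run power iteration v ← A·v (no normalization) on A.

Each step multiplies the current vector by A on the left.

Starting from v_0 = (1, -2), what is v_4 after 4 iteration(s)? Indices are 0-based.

v_0 = (1, -2).
v_1 = A·v_0 = (-3, 8).
v_2 = A·v_1 = (9, -30).
v_3 = A·v_2 = (-27, 108).
v_4 = A·v_3 = (81, -378).

v_4 = (81, -378)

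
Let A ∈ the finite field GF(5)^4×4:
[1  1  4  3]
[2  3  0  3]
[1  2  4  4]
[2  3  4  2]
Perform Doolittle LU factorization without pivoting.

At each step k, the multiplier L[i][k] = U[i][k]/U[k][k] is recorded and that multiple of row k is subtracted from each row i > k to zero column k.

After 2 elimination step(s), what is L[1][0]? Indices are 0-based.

L[1][0] = 2

[col 0] pivot 1
  R1 -= 2*R0 → (0, 1, 2, 2)  (L[1][0] := 2)
  R2 -= 1*R0 → (0, 1, 0, 1)  (L[2][0] := 1)
  R3 -= 2*R0 → (0, 1, 1, 1)  (L[3][0] := 2)
[col 1] pivot 1
  R2 -= 1*R1 → (0, 0, 3, 4)  (L[2][1] := 1)
  R3 -= 1*R1 → (0, 0, 4, 4)  (L[3][1] := 1)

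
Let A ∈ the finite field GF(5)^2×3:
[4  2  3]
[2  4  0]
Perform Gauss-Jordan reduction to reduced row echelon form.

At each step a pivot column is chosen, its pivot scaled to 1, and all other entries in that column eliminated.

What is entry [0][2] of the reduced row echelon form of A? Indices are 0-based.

M[0][2] = 1

[1] R0 /= 4  ⇒  (1, 3, 2)
     R1 -= 2·R0  ⇒  (0, 3, 1)
[2] R1 /= 3  ⇒  (0, 1, 2)
     R0 -= 3·R1  ⇒  (1, 0, 1)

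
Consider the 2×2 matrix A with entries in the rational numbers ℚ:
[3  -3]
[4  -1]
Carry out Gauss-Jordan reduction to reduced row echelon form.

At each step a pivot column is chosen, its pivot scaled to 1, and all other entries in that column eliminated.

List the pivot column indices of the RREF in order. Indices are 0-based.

[1] R0 /= 3  ⇒  (1, -1)
     R1 -= 4·R0  ⇒  (0, 3)
[2] R1 /= 3  ⇒  (0, 1)
     R0 -= -1·R1  ⇒  (1, 0)

pivot columns: 0, 1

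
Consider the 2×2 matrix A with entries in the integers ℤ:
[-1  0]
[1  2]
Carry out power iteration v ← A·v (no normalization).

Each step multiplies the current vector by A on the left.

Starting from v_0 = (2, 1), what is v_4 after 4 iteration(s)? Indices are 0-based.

v_4 = (2, 26)

v_0 = (2, 1).
v_1 = A·v_0 = (-2, 4).
v_2 = A·v_1 = (2, 6).
v_3 = A·v_2 = (-2, 14).
v_4 = A·v_3 = (2, 26).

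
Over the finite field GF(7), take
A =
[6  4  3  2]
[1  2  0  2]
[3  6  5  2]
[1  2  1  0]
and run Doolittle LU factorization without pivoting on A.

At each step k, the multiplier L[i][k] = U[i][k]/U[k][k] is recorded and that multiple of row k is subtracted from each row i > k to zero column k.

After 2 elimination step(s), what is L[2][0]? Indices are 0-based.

L[2][0] = 4

k=0: U[0][0]=6
  eliminate (1,0): mult=6, new row 1: (0, 6, 3, 4); set L[1][0]=6
  eliminate (2,0): mult=4, new row 2: (0, 4, 0, 1); set L[2][0]=4
  eliminate (3,0): mult=6, new row 3: (0, 6, 4, 2); set L[3][0]=6
k=1: U[1][1]=6
  eliminate (2,1): mult=3, new row 2: (0, 0, 5, 3); set L[2][1]=3
  eliminate (3,1): mult=1, new row 3: (0, 0, 1, 5); set L[3][1]=1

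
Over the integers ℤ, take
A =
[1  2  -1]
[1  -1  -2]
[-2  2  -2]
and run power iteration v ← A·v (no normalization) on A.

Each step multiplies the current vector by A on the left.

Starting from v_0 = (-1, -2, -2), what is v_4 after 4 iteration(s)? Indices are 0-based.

v_4 = (13, 92, 164)

v_0 = (-1, -2, -2).
v_1 = A·v_0 = (-3, 5, 2).
v_2 = A·v_1 = (5, -12, 12).
v_3 = A·v_2 = (-31, -7, -58).
v_4 = A·v_3 = (13, 92, 164).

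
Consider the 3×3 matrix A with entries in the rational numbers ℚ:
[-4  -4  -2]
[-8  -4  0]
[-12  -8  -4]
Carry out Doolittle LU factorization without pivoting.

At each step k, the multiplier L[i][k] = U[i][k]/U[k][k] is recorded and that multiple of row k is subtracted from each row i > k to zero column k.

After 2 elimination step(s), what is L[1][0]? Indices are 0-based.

L[1][0] = 2

k=0: U[0][0]=-4
  eliminate (1,0): mult=2, new row 1: (0, 4, 4); set L[1][0]=2
  eliminate (2,0): mult=3, new row 2: (0, 4, 2); set L[2][0]=3
k=1: U[1][1]=4
  eliminate (2,1): mult=1, new row 2: (0, 0, -2); set L[2][1]=1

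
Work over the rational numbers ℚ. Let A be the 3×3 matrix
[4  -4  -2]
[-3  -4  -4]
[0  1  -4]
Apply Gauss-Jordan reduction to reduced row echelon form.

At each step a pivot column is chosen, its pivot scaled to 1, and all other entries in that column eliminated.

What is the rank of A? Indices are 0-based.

step 1: normalize row 0 (÷4) = (1, -1, -1/2)
  row 1: subtract -3×row0 = (0, -7, -11/2)
step 2: normalize row 1 (÷-7) = (0, 1, 11/14)
  row 0: subtract -1×row1 = (1, 0, 2/7)
  row 2: subtract 1×row1 = (0, 0, -67/14)
step 3: normalize row 2 (÷-67/14) = (0, 0, 1)
  row 0: subtract 2/7×row2 = (1, 0, 0)
  row 1: subtract 11/14×row2 = (0, 1, 0)

rank = 3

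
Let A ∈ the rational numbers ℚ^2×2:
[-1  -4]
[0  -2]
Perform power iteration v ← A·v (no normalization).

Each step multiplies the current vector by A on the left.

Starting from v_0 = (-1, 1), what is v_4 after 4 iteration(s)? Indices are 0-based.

v_0 = (-1, 1).
v_1 = A·v_0 = (-3, -2).
v_2 = A·v_1 = (11, 4).
v_3 = A·v_2 = (-27, -8).
v_4 = A·v_3 = (59, 16).

v_4 = (59, 16)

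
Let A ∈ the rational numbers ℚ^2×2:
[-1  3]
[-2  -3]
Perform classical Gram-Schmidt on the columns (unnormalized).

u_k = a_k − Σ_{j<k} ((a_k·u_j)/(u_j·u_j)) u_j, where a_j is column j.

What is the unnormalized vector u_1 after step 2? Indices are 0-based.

Step 1: u_0 = a_0 = (-1, -2).
Step 2: u_1 = a_1 − (3/5)·u_0 = (18/5, -9/5).

u_1 = (18/5, -9/5)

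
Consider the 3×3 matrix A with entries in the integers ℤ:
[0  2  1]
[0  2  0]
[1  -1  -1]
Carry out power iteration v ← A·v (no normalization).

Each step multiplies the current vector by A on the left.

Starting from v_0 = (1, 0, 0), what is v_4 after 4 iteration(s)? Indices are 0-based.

v_4 = (2, 0, -3)

v_0 = (1, 0, 0).
v_1 = A·v_0 = (0, 0, 1).
v_2 = A·v_1 = (1, 0, -1).
v_3 = A·v_2 = (-1, 0, 2).
v_4 = A·v_3 = (2, 0, -3).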